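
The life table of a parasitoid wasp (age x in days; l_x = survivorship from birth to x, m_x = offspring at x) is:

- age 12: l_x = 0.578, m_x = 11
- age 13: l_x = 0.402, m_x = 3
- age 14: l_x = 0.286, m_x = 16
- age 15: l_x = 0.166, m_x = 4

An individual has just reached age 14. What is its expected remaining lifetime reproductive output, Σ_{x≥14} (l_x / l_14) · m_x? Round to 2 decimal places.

l_14 = 0.286. Conditional survival from age 14 to x is l_x / l_14.
  x=14: (0.286/0.286) × 16 = 16.0000
  x=15: (0.166/0.286) × 4 = 2.3217
Sum = 16.0000 + 2.3217 = 18.3217

18.32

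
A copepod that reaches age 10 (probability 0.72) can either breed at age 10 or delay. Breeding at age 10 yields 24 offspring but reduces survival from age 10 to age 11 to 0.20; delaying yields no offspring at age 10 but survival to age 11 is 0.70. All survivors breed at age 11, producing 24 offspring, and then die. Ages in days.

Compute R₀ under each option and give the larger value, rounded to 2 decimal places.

20.74

breed at age 10: R₀ = 0.72 × (24 + 0.20 × 24) = 0.72 × 28.8000 = 20.7360
delay to age 11: R₀ = 0.72 × (0.70 × 24) = 0.72 × 16.8000 = 12.0960
Higher: breed at age 10 (20.7360).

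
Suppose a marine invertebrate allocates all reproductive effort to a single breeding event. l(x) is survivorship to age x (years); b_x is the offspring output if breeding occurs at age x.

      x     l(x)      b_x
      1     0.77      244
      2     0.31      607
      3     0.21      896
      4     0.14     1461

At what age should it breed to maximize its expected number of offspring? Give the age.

4

Expected offspring if breeding at age x = l(x) × b_x:
  age 1: 0.77 × 244 = 187.880
  age 2: 0.31 × 607 = 188.170
  age 3: 0.21 × 896 = 188.160
  age 4: 0.14 × 1461 = 204.540
Maximum at age 4 (204.540).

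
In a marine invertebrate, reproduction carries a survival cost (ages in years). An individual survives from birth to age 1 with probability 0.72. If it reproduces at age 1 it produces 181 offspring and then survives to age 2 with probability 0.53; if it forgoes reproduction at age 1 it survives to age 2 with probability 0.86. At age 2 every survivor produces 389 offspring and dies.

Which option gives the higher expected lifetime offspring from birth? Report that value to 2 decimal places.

breed at age 1: R₀ = 0.72 × (181 + 0.53 × 389) = 0.72 × 387.1700 = 278.7624
delay to age 2: R₀ = 0.72 × (0.86 × 389) = 0.72 × 334.5400 = 240.8688
Higher: breed at age 1 (278.7624).

278.76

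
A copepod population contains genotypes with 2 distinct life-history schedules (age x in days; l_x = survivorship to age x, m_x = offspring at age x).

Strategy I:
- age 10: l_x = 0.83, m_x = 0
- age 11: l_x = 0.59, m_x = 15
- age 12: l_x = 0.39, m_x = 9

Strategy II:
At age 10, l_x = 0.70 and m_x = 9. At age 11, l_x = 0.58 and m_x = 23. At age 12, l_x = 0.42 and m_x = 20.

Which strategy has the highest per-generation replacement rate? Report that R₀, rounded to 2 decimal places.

Strategy I: R₀ = 0.83×0 + 0.59×15 + 0.39×9 = 12.3600
Strategy II: R₀ = 0.70×9 + 0.58×23 + 0.42×20 = 28.0400
Highest R₀: strategy II with 28.0400.

28.04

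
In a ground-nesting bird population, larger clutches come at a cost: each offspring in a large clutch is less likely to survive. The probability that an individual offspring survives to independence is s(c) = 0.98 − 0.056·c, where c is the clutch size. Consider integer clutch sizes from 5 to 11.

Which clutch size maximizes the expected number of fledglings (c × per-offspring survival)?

9

Expected fledglings = c × s(c):
  c=5: 5 × 0.700 = 3.500
  c=6: 6 × 0.644 = 3.864
  c=7: 7 × 0.588 = 4.116
  c=8: 8 × 0.532 = 4.256
  c=9: 9 × 0.476 = 4.284
  c=10: 10 × 0.420 = 4.200
  c=11: 11 × 0.364 = 4.004
Maximum at c = 9 (4.284 fledglings).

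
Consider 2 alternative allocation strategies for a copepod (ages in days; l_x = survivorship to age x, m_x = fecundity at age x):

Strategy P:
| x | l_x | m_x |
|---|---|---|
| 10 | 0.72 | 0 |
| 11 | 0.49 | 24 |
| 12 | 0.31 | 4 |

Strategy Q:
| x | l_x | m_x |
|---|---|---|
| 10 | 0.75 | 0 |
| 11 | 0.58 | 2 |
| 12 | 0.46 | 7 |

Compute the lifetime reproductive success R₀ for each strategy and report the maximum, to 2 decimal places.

Strategy P: R₀ = 0.72×0 + 0.49×24 + 0.31×4 = 13.0000
Strategy Q: R₀ = 0.75×0 + 0.58×2 + 0.46×7 = 4.3800
Highest R₀: strategy P with 13.0000.

13.00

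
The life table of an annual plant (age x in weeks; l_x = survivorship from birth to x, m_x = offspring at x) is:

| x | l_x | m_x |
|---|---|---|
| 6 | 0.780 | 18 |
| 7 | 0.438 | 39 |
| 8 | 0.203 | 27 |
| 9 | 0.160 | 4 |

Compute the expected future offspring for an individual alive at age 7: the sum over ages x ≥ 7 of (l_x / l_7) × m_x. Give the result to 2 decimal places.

52.97

l_7 = 0.438. Conditional survival from age 7 to x is l_x / l_7.
  x=7: (0.438/0.438) × 39 = 39.0000
  x=8: (0.203/0.438) × 27 = 12.5137
  x=9: (0.160/0.438) × 4 = 1.4612
Sum = 39.0000 + 12.5137 + 1.4612 = 52.9749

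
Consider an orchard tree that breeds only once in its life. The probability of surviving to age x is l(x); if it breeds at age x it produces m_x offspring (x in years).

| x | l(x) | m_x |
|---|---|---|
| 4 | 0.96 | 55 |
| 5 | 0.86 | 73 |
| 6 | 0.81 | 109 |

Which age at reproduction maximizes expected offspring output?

6

Expected offspring if breeding at age x = l(x) × m_x:
  age 4: 0.96 × 55 = 52.800
  age 5: 0.86 × 73 = 62.780
  age 6: 0.81 × 109 = 88.290
Maximum at age 6 (88.290).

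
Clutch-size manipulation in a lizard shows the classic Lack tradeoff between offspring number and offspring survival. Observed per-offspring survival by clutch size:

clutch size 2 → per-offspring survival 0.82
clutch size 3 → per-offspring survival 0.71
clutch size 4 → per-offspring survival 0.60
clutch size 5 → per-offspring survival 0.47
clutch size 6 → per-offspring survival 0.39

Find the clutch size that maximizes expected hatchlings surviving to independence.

4

Expected hatchlings surviving to independence = c × s(c):
  c=2: 2 × 0.82 = 1.640
  c=3: 3 × 0.71 = 2.130
  c=4: 4 × 0.60 = 2.400
  c=5: 5 × 0.47 = 2.350
  c=6: 6 × 0.39 = 2.340
Maximum at c = 4 (2.400 hatchlings surviving to independence).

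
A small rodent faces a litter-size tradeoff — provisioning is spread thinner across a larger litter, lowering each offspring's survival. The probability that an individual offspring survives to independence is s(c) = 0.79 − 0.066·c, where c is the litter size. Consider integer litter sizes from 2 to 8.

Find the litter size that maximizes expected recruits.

6

Expected recruits = c × s(c):
  c=2: 2 × 0.658 = 1.316
  c=3: 3 × 0.592 = 1.776
  c=4: 4 × 0.526 = 2.104
  c=5: 5 × 0.460 = 2.300
  c=6: 6 × 0.394 = 2.364
  c=7: 7 × 0.328 = 2.296
  c=8: 8 × 0.262 = 2.096
Maximum at c = 6 (2.364 recruits).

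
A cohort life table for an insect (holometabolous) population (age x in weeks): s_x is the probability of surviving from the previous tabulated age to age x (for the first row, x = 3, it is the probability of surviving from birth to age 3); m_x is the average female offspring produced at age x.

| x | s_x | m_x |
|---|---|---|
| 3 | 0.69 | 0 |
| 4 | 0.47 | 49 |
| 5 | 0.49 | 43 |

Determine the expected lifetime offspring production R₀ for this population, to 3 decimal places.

Survivorship from birth: l_x = s_3·s_4·…·s_x.
  l_3 = 0.69000
  l_4 = 0.32430
  l_5 = 0.15891
R₀ = Σ l_x m_x:
  age 3: 0.69000 × 0 = 0.0000
  age 4: 0.32430 × 49 = 15.8907
  age 5: 0.15891 × 43 = 6.8331
R₀ = 0.0000 + 15.8907 + 6.8331 = 22.7238

22.724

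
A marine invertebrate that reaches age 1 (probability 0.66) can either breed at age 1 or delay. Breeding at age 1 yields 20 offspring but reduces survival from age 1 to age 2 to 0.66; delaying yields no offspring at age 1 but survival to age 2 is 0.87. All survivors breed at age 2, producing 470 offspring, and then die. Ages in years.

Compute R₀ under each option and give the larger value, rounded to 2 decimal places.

269.87

breed at age 1: R₀ = 0.66 × (20 + 0.66 × 470) = 0.66 × 330.2000 = 217.9320
delay to age 2: R₀ = 0.66 × (0.87 × 470) = 0.66 × 408.9000 = 269.8740
Higher: delay to age 2 (269.8740).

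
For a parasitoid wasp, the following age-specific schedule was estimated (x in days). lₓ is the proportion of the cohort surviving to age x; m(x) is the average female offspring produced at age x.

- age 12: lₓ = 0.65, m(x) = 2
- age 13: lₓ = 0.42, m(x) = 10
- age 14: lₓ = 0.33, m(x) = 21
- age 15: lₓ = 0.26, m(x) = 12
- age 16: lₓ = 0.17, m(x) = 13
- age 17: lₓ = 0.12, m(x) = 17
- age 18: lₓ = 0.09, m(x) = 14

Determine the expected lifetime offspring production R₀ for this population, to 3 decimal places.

R₀ = Σ lₓ m(x):
  age 12: 0.65 × 2 = 1.3000
  age 13: 0.42 × 10 = 4.2000
  age 14: 0.33 × 21 = 6.9300
  age 15: 0.26 × 12 = 3.1200
  age 16: 0.17 × 13 = 2.2100
  age 17: 0.12 × 17 = 2.0400
  age 18: 0.09 × 14 = 1.2600
R₀ = 1.3000 + 4.2000 + 6.9300 + 3.1200 + 2.2100 + 2.0400 + 1.2600 = 21.0600

21.060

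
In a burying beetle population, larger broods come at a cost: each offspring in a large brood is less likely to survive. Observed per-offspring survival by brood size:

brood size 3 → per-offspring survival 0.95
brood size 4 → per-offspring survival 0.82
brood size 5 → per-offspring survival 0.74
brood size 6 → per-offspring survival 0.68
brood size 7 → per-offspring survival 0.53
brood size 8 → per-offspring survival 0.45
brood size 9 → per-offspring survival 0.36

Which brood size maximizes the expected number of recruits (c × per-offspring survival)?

Expected recruits = c × s(c):
  c=3: 3 × 0.95 = 2.850
  c=4: 4 × 0.82 = 3.280
  c=5: 5 × 0.74 = 3.700
  c=6: 6 × 0.68 = 4.080
  c=7: 7 × 0.53 = 3.710
  c=8: 8 × 0.45 = 3.600
  c=9: 9 × 0.36 = 3.240
Maximum at c = 6 (4.080 recruits).

6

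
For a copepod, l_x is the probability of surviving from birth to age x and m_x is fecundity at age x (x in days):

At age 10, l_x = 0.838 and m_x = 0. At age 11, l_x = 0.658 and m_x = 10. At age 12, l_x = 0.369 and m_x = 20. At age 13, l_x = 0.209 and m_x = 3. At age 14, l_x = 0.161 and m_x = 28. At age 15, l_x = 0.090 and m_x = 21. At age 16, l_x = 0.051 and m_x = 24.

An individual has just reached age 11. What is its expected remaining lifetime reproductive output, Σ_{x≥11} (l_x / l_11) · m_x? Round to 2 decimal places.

l_11 = 0.658. Conditional survival from age 11 to x is l_x / l_11.
  x=11: (0.658/0.658) × 10 = 10.0000
  x=12: (0.369/0.658) × 20 = 11.2158
  x=13: (0.209/0.658) × 3 = 0.9529
  x=14: (0.161/0.658) × 28 = 6.8511
  x=15: (0.090/0.658) × 21 = 2.8723
  x=16: (0.051/0.658) × 24 = 1.8602
Sum = 10.0000 + 11.2158 + 0.9529 + 6.8511 + 2.8723 + 1.8602 = 33.7523

33.75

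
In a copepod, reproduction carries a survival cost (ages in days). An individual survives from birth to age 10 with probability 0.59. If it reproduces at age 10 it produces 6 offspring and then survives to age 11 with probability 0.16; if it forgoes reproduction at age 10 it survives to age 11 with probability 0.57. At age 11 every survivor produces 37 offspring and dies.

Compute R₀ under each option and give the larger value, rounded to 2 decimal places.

12.44

breed at age 10: R₀ = 0.59 × (6 + 0.16 × 37) = 0.59 × 11.9200 = 7.0328
delay to age 11: R₀ = 0.59 × (0.57 × 37) = 0.59 × 21.0900 = 12.4431
Higher: delay to age 11 (12.4431).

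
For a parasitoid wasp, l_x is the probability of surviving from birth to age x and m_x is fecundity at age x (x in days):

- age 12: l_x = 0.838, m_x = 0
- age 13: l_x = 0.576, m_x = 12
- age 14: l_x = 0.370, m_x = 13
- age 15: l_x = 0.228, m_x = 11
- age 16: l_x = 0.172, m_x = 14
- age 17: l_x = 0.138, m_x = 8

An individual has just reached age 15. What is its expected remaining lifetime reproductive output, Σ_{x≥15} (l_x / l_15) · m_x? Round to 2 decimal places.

l_15 = 0.228. Conditional survival from age 15 to x is l_x / l_15.
  x=15: (0.228/0.228) × 11 = 11.0000
  x=16: (0.172/0.228) × 14 = 10.5614
  x=17: (0.138/0.228) × 8 = 4.8421
Sum = 11.0000 + 10.5614 + 4.8421 = 26.4035

26.40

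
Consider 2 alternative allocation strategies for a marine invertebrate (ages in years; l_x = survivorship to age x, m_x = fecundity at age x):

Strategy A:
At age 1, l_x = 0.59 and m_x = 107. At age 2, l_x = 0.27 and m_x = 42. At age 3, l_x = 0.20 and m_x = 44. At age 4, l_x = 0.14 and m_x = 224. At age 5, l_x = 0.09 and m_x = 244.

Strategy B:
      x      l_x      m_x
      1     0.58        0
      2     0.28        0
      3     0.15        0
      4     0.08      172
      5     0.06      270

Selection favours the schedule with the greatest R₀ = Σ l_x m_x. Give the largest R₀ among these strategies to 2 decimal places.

136.59

Strategy A: R₀ = 0.59×107 + 0.27×42 + 0.20×44 + 0.14×224 + 0.09×244 = 136.5900
Strategy B: R₀ = 0.58×0 + 0.28×0 + 0.15×0 + 0.08×172 + 0.06×270 = 29.9600
Highest R₀: strategy A with 136.5900.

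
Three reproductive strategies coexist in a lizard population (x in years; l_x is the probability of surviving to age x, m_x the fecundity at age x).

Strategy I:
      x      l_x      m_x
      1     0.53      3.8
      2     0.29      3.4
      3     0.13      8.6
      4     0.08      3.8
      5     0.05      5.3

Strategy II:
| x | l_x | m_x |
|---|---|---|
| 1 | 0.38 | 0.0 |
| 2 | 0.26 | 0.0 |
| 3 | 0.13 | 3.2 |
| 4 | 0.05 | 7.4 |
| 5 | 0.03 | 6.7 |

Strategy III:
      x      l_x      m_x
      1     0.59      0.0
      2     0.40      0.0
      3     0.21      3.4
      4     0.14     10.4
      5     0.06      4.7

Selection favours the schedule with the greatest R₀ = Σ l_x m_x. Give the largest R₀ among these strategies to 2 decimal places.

Strategy I: R₀ = 0.53×3.8 + 0.29×3.4 + 0.13×8.6 + 0.08×3.8 + 0.05×5.3 = 4.6870
Strategy II: R₀ = 0.38×0.0 + 0.26×0.0 + 0.13×3.2 + 0.05×7.4 + 0.03×6.7 = 0.9870
Strategy III: R₀ = 0.59×0.0 + 0.40×0.0 + 0.21×3.4 + 0.14×10.4 + 0.06×4.7 = 2.4520
Highest R₀: strategy I with 4.6870.

4.69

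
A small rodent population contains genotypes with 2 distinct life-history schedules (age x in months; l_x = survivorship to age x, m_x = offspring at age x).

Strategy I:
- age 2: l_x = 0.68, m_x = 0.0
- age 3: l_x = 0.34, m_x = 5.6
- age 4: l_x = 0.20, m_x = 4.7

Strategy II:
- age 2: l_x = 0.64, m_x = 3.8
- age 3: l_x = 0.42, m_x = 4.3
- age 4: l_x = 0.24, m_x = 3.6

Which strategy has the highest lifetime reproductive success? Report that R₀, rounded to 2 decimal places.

5.10

Strategy I: R₀ = 0.68×0.0 + 0.34×5.6 + 0.20×4.7 = 2.8440
Strategy II: R₀ = 0.64×3.8 + 0.42×4.3 + 0.24×3.6 = 5.1020
Highest R₀: strategy II with 5.1020.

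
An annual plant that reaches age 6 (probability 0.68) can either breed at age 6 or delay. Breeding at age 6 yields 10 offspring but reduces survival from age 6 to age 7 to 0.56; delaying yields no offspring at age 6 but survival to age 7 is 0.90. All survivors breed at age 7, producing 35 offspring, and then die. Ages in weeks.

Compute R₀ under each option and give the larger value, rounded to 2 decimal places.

21.42

breed at age 6: R₀ = 0.68 × (10 + 0.56 × 35) = 0.68 × 29.6000 = 20.1280
delay to age 7: R₀ = 0.68 × (0.90 × 35) = 0.68 × 31.5000 = 21.4200
Higher: delay to age 7 (21.4200).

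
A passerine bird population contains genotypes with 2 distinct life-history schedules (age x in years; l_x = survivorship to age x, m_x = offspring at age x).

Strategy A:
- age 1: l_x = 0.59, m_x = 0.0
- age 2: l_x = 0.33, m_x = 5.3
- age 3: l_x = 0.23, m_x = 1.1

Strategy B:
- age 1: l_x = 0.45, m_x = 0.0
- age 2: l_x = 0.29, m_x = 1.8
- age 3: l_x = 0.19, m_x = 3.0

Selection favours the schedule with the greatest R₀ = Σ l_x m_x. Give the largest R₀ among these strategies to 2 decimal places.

2.00

Strategy A: R₀ = 0.59×0.0 + 0.33×5.3 + 0.23×1.1 = 2.0020
Strategy B: R₀ = 0.45×0.0 + 0.29×1.8 + 0.19×3.0 = 1.0920
Highest R₀: strategy A with 2.0020.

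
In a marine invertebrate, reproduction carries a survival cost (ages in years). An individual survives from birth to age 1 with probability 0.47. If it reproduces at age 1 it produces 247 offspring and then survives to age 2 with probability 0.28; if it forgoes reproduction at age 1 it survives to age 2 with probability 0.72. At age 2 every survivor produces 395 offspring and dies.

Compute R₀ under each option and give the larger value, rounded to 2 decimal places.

168.07

breed at age 1: R₀ = 0.47 × (247 + 0.28 × 395) = 0.47 × 357.6000 = 168.0720
delay to age 2: R₀ = 0.47 × (0.72 × 395) = 0.47 × 284.4000 = 133.6680
Higher: breed at age 1 (168.0720).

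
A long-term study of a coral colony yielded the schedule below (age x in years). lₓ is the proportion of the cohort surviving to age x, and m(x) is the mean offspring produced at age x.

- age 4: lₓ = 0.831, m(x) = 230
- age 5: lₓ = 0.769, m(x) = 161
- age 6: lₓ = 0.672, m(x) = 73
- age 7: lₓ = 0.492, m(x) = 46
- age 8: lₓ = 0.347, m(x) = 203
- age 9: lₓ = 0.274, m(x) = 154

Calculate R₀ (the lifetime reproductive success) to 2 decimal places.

499.26

R₀ = Σ lₓ m(x):
  age 4: 0.831 × 230 = 191.1300
  age 5: 0.769 × 161 = 123.8090
  age 6: 0.672 × 73 = 49.0560
  age 7: 0.492 × 46 = 22.6320
  age 8: 0.347 × 203 = 70.4410
  age 9: 0.274 × 154 = 42.1960
R₀ = 191.1300 + 123.8090 + 49.0560 + 22.6320 + 70.4410 + 42.1960 = 499.2640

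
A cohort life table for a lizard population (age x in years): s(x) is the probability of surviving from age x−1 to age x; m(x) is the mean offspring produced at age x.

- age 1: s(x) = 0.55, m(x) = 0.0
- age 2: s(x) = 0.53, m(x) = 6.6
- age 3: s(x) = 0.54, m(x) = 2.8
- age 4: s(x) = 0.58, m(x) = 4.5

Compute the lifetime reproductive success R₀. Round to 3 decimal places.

2.775

Survivorship from birth: l_x = s_1·s_2·…·s_x.
  l_1 = 0.55000
  l_2 = 0.29150
  l_3 = 0.15741
  l_4 = 0.09130
R₀ = Σ l_x m(x):
  age 1: 0.55000 × 0.0 = 0.0000
  age 2: 0.29150 × 6.6 = 1.9239
  age 3: 0.15741 × 2.8 = 0.4407
  age 4: 0.09130 × 4.5 = 0.4109
R₀ = 0.0000 + 1.9239 + 0.4407 + 0.4109 = 2.7755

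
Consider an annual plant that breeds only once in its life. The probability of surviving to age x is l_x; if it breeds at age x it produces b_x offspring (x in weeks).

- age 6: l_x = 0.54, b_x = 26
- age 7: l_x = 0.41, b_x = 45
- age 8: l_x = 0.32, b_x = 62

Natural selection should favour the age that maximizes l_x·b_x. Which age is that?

Expected offspring if breeding at age x = l_x × b_x:
  age 6: 0.54 × 26 = 14.040
  age 7: 0.41 × 45 = 18.450
  age 8: 0.32 × 62 = 19.840
Maximum at age 8 (19.840).

8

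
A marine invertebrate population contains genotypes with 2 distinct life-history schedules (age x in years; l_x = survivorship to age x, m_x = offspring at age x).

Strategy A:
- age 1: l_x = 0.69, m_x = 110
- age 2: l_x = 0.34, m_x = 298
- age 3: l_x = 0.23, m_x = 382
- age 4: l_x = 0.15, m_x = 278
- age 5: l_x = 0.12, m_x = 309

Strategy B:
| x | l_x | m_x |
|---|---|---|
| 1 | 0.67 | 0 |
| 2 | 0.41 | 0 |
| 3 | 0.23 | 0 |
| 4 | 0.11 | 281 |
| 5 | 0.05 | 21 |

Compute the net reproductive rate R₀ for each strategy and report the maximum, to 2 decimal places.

343.86

Strategy A: R₀ = 0.69×110 + 0.34×298 + 0.23×382 + 0.15×278 + 0.12×309 = 343.8600
Strategy B: R₀ = 0.67×0 + 0.41×0 + 0.23×0 + 0.11×281 + 0.05×21 = 31.9600
Highest R₀: strategy A with 343.8600.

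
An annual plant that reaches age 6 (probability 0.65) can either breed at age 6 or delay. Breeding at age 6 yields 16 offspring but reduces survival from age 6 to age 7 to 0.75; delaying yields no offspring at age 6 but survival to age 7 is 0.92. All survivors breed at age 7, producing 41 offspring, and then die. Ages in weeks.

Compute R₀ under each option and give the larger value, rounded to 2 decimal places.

breed at age 6: R₀ = 0.65 × (16 + 0.75 × 41) = 0.65 × 46.7500 = 30.3875
delay to age 7: R₀ = 0.65 × (0.92 × 41) = 0.65 × 37.7200 = 24.5180
Higher: breed at age 6 (30.3875).

30.39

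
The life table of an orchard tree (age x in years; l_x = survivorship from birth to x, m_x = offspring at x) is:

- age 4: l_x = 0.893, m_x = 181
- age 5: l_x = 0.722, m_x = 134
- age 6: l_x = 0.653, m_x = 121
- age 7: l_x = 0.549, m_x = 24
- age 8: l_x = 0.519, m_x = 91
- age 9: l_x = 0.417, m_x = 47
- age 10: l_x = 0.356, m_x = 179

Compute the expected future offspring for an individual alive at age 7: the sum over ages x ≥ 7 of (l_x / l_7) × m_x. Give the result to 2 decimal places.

l_7 = 0.549. Conditional survival from age 7 to x is l_x / l_7.
  x=7: (0.549/0.549) × 24 = 24.0000
  x=8: (0.519/0.549) × 91 = 86.0273
  x=9: (0.417/0.549) × 47 = 35.6995
  x=10: (0.356/0.549) × 179 = 116.0729
Sum = 24.0000 + 86.0273 + 35.6995 + 116.0729 = 261.7996

261.80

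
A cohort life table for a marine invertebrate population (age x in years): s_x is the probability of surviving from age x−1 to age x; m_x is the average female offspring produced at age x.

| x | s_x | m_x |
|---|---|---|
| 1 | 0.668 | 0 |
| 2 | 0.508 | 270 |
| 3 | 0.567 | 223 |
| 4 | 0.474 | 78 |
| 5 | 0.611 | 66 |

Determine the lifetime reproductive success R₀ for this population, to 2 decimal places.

Survivorship from birth: l_x = s_1·s_2·…·s_x.
  l_1 = 0.66800
  l_2 = 0.33934
  l_3 = 0.19241
  l_4 = 0.09120
  l_5 = 0.05572
R₀ = Σ l_x m_x:
  age 1: 0.66800 × 0 = 0.0000
  age 2: 0.33934 × 270 = 91.6218
  age 3: 0.19241 × 223 = 42.9074
  age 4: 0.09120 × 78 = 7.1136
  age 5: 0.05572 × 66 = 3.6775
R₀ = 0.0000 + 91.6218 + 42.9074 + 7.1136 + 3.6775 = 145.3203

145.32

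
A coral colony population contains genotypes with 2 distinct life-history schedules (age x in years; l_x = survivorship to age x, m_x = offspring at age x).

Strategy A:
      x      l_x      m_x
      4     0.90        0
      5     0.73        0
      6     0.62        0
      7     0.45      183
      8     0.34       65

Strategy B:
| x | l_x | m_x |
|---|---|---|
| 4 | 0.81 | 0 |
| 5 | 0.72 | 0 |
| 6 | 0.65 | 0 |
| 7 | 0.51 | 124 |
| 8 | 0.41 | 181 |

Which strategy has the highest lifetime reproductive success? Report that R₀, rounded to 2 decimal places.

137.45

Strategy A: R₀ = 0.90×0 + 0.73×0 + 0.62×0 + 0.45×183 + 0.34×65 = 104.4500
Strategy B: R₀ = 0.81×0 + 0.72×0 + 0.65×0 + 0.51×124 + 0.41×181 = 137.4500
Highest R₀: strategy B with 137.4500.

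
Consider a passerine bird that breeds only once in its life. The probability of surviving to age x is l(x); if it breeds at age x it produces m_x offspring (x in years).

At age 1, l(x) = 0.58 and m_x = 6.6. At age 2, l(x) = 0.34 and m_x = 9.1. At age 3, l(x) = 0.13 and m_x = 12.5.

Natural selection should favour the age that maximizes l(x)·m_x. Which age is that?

Expected offspring if breeding at age x = l(x) × m_x:
  age 1: 0.58 × 6.6 = 3.828
  age 2: 0.34 × 9.1 = 3.094
  age 3: 0.13 × 12.5 = 1.625
Maximum at age 1 (3.828).

1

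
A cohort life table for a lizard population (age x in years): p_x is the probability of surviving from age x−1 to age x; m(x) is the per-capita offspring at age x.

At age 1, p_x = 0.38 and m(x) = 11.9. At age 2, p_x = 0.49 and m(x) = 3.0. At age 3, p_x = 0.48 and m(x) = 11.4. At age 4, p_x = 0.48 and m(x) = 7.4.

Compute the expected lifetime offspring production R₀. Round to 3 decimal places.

6.417

Survivorship from birth: l_x = p_1·p_2·…·p_x.
  l_1 = 0.38000
  l_2 = 0.18620
  l_3 = 0.08938
  l_4 = 0.04290
R₀ = Σ l_x m(x):
  age 1: 0.38000 × 11.9 = 4.5220
  age 2: 0.18620 × 3.0 = 0.5586
  age 3: 0.08938 × 11.4 = 1.0189
  age 4: 0.04290 × 7.4 = 0.3175
R₀ = 4.5220 + 0.5586 + 1.0189 + 0.3175 = 6.4170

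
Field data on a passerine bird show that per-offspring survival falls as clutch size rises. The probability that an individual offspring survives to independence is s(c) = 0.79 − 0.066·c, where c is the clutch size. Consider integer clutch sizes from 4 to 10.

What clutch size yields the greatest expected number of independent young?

Expected independent young = c × s(c):
  c=4: 4 × 0.526 = 2.104
  c=5: 5 × 0.460 = 2.300
  c=6: 6 × 0.394 = 2.364
  c=7: 7 × 0.328 = 2.296
  c=8: 8 × 0.262 = 2.096
  c=9: 9 × 0.196 = 1.764
  c=10: 10 × 0.130 = 1.300
Maximum at c = 6 (2.364 independent young).

6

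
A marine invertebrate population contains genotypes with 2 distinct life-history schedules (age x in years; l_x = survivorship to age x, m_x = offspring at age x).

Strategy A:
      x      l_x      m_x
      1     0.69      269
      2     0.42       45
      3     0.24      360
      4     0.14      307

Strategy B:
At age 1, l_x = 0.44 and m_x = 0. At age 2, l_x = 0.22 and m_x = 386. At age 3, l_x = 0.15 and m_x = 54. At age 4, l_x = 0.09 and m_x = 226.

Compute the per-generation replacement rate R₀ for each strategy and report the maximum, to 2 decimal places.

333.89

Strategy A: R₀ = 0.69×269 + 0.42×45 + 0.24×360 + 0.14×307 = 333.8900
Strategy B: R₀ = 0.44×0 + 0.22×386 + 0.15×54 + 0.09×226 = 113.3600
Highest R₀: strategy A with 333.8900.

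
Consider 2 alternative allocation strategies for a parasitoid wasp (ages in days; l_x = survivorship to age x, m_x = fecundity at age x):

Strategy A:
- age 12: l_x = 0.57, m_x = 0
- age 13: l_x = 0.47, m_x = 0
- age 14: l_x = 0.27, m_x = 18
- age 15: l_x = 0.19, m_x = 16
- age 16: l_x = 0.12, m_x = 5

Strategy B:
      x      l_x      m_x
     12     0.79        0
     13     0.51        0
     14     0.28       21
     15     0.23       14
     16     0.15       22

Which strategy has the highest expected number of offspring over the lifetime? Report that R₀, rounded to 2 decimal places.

12.40

Strategy A: R₀ = 0.57×0 + 0.47×0 + 0.27×18 + 0.19×16 + 0.12×5 = 8.5000
Strategy B: R₀ = 0.79×0 + 0.51×0 + 0.28×21 + 0.23×14 + 0.15×22 = 12.4000
Highest R₀: strategy B with 12.4000.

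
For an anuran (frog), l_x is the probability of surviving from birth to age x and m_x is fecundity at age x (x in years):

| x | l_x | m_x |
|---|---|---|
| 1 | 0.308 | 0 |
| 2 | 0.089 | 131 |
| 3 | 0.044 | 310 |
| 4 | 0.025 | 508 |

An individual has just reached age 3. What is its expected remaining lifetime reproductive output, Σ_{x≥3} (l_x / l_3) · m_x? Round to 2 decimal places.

l_3 = 0.044. Conditional survival from age 3 to x is l_x / l_3.
  x=3: (0.044/0.044) × 310 = 310.0000
  x=4: (0.025/0.044) × 508 = 288.6364
Sum = 310.0000 + 288.6364 = 598.6364

598.64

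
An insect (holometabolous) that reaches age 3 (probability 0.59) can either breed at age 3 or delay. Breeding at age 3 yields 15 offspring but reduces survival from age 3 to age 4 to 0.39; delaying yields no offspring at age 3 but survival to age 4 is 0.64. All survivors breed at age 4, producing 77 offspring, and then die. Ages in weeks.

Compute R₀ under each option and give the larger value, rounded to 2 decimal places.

29.08

breed at age 3: R₀ = 0.59 × (15 + 0.39 × 77) = 0.59 × 45.0300 = 26.5677
delay to age 4: R₀ = 0.59 × (0.64 × 77) = 0.59 × 49.2800 = 29.0752
Higher: delay to age 4 (29.0752).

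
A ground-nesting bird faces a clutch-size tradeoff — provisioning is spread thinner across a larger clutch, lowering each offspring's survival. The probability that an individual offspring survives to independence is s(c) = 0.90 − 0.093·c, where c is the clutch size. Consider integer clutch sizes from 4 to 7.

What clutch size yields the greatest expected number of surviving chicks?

Expected surviving chicks = c × s(c):
  c=4: 4 × 0.528 = 2.112
  c=5: 5 × 0.435 = 2.175
  c=6: 6 × 0.342 = 2.052
  c=7: 7 × 0.249 = 1.743
Maximum at c = 5 (2.175 surviving chicks).

5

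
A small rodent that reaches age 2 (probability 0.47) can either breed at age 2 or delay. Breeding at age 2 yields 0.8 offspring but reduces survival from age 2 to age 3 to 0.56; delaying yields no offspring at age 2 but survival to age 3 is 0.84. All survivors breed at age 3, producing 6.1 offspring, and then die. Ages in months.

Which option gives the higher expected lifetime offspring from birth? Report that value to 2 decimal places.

breed at age 2: R₀ = 0.47 × (0.8 + 0.56 × 6.1) = 0.47 × 4.2160 = 1.9815
delay to age 3: R₀ = 0.47 × (0.84 × 6.1) = 0.47 × 5.1240 = 2.4083
Higher: delay to age 3 (2.4083).

2.41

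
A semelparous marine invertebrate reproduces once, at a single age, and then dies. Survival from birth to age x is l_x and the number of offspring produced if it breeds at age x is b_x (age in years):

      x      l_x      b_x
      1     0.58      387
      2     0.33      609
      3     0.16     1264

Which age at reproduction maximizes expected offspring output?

1

Expected offspring if breeding at age x = l_x × b_x:
  age 1: 0.58 × 387 = 224.460
  age 2: 0.33 × 609 = 200.970
  age 3: 0.16 × 1264 = 202.240
Maximum at age 1 (224.460).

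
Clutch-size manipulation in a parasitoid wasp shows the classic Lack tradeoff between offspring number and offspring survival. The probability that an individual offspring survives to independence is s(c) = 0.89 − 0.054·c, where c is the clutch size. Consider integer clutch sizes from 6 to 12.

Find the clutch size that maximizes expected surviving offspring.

Expected surviving offspring = c × s(c):
  c=6: 6 × 0.566 = 3.396
  c=7: 7 × 0.512 = 3.584
  c=8: 8 × 0.458 = 3.664
  c=9: 9 × 0.404 = 3.636
  c=10: 10 × 0.350 = 3.500
  c=11: 11 × 0.296 = 3.256
  c=12: 12 × 0.242 = 2.904
Maximum at c = 8 (3.664 surviving offspring).

8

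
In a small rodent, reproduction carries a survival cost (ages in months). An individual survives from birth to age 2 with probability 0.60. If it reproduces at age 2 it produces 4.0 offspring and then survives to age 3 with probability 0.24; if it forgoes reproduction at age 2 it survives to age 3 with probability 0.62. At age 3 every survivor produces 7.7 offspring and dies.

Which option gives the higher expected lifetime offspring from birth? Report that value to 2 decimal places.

3.51

breed at age 2: R₀ = 0.60 × (4.0 + 0.24 × 7.7) = 0.60 × 5.8480 = 3.5088
delay to age 3: R₀ = 0.60 × (0.62 × 7.7) = 0.60 × 4.7740 = 2.8644
Higher: breed at age 2 (3.5088).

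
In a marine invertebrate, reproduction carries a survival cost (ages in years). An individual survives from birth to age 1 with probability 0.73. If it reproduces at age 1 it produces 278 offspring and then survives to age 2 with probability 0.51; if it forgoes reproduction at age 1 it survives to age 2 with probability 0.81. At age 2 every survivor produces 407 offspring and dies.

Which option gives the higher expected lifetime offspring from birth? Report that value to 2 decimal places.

breed at age 1: R₀ = 0.73 × (278 + 0.51 × 407) = 0.73 × 485.5700 = 354.4661
delay to age 2: R₀ = 0.73 × (0.81 × 407) = 0.73 × 329.6700 = 240.6591
Higher: breed at age 1 (354.4661).

354.47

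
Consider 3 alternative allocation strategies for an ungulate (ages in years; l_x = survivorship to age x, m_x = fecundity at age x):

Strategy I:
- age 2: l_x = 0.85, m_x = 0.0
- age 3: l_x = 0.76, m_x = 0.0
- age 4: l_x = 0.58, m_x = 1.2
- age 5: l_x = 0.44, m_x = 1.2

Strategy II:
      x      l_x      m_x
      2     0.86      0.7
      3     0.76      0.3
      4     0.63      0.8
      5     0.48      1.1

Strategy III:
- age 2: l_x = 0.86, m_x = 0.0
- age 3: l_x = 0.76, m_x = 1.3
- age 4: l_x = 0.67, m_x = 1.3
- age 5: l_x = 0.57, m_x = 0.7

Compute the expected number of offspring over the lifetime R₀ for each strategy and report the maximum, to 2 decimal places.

2.26

Strategy I: R₀ = 0.85×0.0 + 0.76×0.0 + 0.58×1.2 + 0.44×1.2 = 1.2240
Strategy II: R₀ = 0.86×0.7 + 0.76×0.3 + 0.63×0.8 + 0.48×1.1 = 1.8620
Strategy III: R₀ = 0.86×0.0 + 0.76×1.3 + 0.67×1.3 + 0.57×0.7 = 2.2580
Highest R₀: strategy III with 2.2580.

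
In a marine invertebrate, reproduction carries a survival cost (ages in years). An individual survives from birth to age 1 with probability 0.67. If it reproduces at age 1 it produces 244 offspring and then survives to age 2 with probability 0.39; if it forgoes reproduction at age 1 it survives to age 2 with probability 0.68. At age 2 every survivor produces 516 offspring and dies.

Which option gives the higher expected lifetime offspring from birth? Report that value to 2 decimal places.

298.31

breed at age 1: R₀ = 0.67 × (244 + 0.39 × 516) = 0.67 × 445.2400 = 298.3108
delay to age 2: R₀ = 0.67 × (0.68 × 516) = 0.67 × 350.8800 = 235.0896
Higher: breed at age 1 (298.3108).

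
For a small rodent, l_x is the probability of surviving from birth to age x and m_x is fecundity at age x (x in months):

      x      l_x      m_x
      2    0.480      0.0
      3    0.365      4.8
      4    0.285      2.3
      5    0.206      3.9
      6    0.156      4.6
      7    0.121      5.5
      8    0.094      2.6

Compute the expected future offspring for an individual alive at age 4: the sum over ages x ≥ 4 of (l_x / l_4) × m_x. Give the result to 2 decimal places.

10.83

l_4 = 0.285. Conditional survival from age 4 to x is l_x / l_4.
  x=4: (0.285/0.285) × 2.3 = 2.3000
  x=5: (0.206/0.285) × 3.9 = 2.8189
  x=6: (0.156/0.285) × 4.6 = 2.5179
  x=7: (0.121/0.285) × 5.5 = 2.3351
  x=8: (0.094/0.285) × 2.6 = 0.8575
Sum = 2.3000 + 2.8189 + 2.5179 + 2.3351 + 0.8575 = 10.8295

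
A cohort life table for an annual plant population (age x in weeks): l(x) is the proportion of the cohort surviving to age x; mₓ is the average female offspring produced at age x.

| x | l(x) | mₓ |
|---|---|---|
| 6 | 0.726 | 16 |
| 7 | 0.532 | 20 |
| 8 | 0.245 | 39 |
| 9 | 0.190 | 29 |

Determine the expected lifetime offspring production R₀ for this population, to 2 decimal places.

R₀ = Σ l(x) mₓ:
  age 6: 0.726 × 16 = 11.6160
  age 7: 0.532 × 20 = 10.6400
  age 8: 0.245 × 39 = 9.5550
  age 9: 0.190 × 29 = 5.5100
R₀ = 11.6160 + 10.6400 + 9.5550 + 5.5100 = 37.3210

37.32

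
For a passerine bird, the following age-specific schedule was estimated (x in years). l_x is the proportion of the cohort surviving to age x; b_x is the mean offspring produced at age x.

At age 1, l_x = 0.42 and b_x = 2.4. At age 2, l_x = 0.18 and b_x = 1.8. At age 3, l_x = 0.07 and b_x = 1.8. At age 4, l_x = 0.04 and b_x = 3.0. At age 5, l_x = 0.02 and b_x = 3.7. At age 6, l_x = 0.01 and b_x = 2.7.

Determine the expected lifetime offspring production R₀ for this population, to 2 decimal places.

R₀ = Σ l_x b_x:
  age 1: 0.42 × 2.4 = 1.0080
  age 2: 0.18 × 1.8 = 0.3240
  age 3: 0.07 × 1.8 = 0.1260
  age 4: 0.04 × 3.0 = 0.1200
  age 5: 0.02 × 3.7 = 0.0740
  age 6: 0.01 × 2.7 = 0.0270
R₀ = 1.0080 + 0.3240 + 0.1260 + 0.1200 + 0.0740 + 0.0270 = 1.6790

1.68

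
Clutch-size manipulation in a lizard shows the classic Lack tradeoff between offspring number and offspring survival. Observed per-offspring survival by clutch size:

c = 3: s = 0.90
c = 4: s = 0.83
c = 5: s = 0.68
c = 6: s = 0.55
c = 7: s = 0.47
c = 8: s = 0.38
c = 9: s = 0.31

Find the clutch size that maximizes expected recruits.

5

Expected recruits = c × s(c):
  c=3: 3 × 0.90 = 2.700
  c=4: 4 × 0.83 = 3.320
  c=5: 5 × 0.68 = 3.400
  c=6: 6 × 0.55 = 3.300
  c=7: 7 × 0.47 = 3.290
  c=8: 8 × 0.38 = 3.040
  c=9: 9 × 0.31 = 2.790
Maximum at c = 5 (3.400 recruits).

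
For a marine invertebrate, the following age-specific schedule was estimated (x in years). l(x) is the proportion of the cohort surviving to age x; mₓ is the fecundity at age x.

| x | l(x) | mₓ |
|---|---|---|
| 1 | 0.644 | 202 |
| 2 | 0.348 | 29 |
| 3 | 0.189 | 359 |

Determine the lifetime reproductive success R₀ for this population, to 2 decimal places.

R₀ = Σ l(x) mₓ:
  age 1: 0.644 × 202 = 130.0880
  age 2: 0.348 × 29 = 10.0920
  age 3: 0.189 × 359 = 67.8510
R₀ = 130.0880 + 10.0920 + 67.8510 = 208.0310

208.03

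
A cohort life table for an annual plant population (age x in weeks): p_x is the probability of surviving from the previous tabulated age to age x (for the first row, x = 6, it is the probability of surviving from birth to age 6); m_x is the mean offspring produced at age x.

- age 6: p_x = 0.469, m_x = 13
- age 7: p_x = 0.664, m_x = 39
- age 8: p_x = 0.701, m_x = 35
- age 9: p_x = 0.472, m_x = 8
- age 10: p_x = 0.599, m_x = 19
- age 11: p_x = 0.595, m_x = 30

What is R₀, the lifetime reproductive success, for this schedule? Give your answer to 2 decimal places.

Survivorship from birth: l_x = p_6·p_7·…·p_x.
  l_6 = 0.46900
  l_7 = 0.31142
  l_8 = 0.21830
  l_9 = 0.10304
  l_10 = 0.06172
  l_11 = 0.03672
R₀ = Σ l_x m_x:
  age 6: 0.46900 × 13 = 6.0970
  age 7: 0.31142 × 39 = 12.1454
  age 8: 0.21830 × 35 = 7.6405
  age 9: 0.10304 × 8 = 0.8243
  age 10: 0.06172 × 19 = 1.1727
  age 11: 0.03672 × 30 = 1.1016
R₀ = 6.0970 + 12.1454 + 7.6405 + 0.8243 + 1.1727 + 1.1016 = 28.9815

28.98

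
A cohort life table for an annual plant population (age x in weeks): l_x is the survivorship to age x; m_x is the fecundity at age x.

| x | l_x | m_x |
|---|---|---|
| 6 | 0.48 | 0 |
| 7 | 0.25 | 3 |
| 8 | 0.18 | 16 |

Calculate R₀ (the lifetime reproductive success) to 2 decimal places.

3.63

R₀ = Σ l_x m_x:
  age 6: 0.48 × 0 = 0.0000
  age 7: 0.25 × 3 = 0.7500
  age 8: 0.18 × 16 = 2.8800
R₀ = 0.0000 + 0.7500 + 2.8800 = 3.6300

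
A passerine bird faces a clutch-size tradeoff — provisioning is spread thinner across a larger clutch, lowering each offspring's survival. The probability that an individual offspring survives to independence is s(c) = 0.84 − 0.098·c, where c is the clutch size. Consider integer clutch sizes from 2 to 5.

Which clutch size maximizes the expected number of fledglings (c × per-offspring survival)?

Expected fledglings = c × s(c):
  c=2: 2 × 0.644 = 1.288
  c=3: 3 × 0.546 = 1.638
  c=4: 4 × 0.448 = 1.792
  c=5: 5 × 0.350 = 1.750
Maximum at c = 4 (1.792 fledglings).

4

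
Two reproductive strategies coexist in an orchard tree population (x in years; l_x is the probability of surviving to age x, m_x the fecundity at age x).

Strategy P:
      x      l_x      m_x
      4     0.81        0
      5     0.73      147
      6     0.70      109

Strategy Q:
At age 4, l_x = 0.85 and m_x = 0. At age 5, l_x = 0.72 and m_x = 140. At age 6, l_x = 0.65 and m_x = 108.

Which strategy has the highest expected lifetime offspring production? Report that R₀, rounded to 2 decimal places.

183.61

Strategy P: R₀ = 0.81×0 + 0.73×147 + 0.70×109 = 183.6100
Strategy Q: R₀ = 0.85×0 + 0.72×140 + 0.65×108 = 171.0000
Highest R₀: strategy P with 183.6100.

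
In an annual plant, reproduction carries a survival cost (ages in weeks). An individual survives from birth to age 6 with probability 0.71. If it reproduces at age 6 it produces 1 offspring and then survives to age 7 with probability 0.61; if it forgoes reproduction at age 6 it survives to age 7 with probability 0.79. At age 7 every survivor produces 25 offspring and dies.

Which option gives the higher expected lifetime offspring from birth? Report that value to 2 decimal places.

breed at age 6: R₀ = 0.71 × (1 + 0.61 × 25) = 0.71 × 16.2500 = 11.5375
delay to age 7: R₀ = 0.71 × (0.79 × 25) = 0.71 × 19.7500 = 14.0225
Higher: delay to age 7 (14.0225).

14.02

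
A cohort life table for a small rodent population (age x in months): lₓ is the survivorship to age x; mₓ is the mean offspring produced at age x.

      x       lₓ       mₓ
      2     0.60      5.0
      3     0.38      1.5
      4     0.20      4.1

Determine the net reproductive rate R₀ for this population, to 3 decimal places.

R₀ = Σ lₓ mₓ:
  age 2: 0.60 × 5.0 = 3.0000
  age 3: 0.38 × 1.5 = 0.5700
  age 4: 0.20 × 4.1 = 0.8200
R₀ = 3.0000 + 0.5700 + 0.8200 = 4.3900

4.390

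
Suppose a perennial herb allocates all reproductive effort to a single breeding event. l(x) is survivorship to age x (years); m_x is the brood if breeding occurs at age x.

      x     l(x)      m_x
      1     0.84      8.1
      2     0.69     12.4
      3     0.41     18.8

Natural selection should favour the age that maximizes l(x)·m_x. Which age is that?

2

Expected offspring if breeding at age x = l(x) × m_x:
  age 1: 0.84 × 8.1 = 6.804
  age 2: 0.69 × 12.4 = 8.556
  age 3: 0.41 × 18.8 = 7.708
Maximum at age 2 (8.556).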